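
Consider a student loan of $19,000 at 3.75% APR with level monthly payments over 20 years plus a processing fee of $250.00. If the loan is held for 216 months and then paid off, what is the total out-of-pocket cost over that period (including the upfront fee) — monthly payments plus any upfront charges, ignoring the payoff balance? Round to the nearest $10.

Monthly rate = 3.75%/12 = 0.0031250; payment = 19,000 × 0.0031250 / (1 − (1+0.0031250)^−240) = $112.65.
Total outlay = 216 × $112.65 + $250.00 = $24,582.40.

$24,580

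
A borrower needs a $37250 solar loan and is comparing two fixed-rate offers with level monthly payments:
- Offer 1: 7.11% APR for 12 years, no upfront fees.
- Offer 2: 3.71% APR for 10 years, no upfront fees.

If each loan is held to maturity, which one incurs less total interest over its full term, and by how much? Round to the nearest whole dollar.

Offer 2 by $10,834

Offer 1: monthly rate = 7.11%/12 = 0.0059250; payment = 37,250 × 0.0059250 / (1 − (1+0.0059250)^−144) = $385.26.
Total interest on Offer 1 = 144 × $385.26 − $37,250 = $18,227.44.
Offer 2: at 3.71% the monthly rate is 0.0030917, so the payment is 37,250 × 0.0030917 / (1 − 1.0030917^−120) = $372.03.
Total interest on Offer 2 = 120 × $372.03 − $37,250 = $7,393.60.
Offer 2 is lower by $10,833.84.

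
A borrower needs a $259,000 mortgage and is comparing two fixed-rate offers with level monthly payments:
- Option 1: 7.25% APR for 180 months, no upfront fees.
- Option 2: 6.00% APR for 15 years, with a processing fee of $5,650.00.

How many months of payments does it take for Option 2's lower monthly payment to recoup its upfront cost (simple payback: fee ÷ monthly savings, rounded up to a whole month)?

Option 1: monthly rate = 7.25%/12 = 0.0060417; payment = 259,000 × 0.0060417 / (1 − (1+0.0060417)^−180) = $2,364.31.
Option 2: monthly rate = 6%/12 = 0.0050000; payment = 259,000 × 0.0050000 / (1 − (1+0.0050000)^−180) = $2,185.59.
Monthly savings = $2,364.31 − $2,185.59 = $178.72.
Break-even = $5,650.00 / $178.72 = 31.61 → 32 months.

32 months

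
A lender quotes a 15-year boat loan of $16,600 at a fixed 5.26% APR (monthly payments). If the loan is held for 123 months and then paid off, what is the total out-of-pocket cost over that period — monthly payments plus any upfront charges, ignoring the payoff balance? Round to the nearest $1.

Monthly rate = 5.26%/12 = 0.0043833; payment = 16,600 × 0.0043833 / (1 − (1+0.0043833)^−180) = $133.53.
Total outlay = 123 × $133.53 = $16,424.19.

$16,424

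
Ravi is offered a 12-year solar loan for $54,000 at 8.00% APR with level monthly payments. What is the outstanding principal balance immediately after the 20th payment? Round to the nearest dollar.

$49,213

With monthly rate i = 8%/12 = 0.0066667, the balance after k of n payments is P · [(1+i)^n − (1+i)^k] / [(1+i)^n − 1].
(1+0.0066667)^144 = 2.60338924 and (1+0.0066667)^20 = 1.14212533, so the balance is 54,000 × (2.60338924 − 1.14212533) / (2.60338924 − 1) = $49,213.41.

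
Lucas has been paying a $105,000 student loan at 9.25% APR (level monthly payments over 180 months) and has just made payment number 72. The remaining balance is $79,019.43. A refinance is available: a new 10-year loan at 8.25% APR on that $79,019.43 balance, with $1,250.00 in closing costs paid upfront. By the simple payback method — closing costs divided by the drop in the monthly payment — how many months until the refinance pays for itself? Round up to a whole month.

Current payment = 105,000 × 9.25%/12 / (1 − (1+0.0077083)^−180) = $1,080.65.
Refinanced payment = 79,019.43 × 0.0068750 / (1 − (1+0.0068750)^−120) = $969.19.
Monthly savings = $1,080.65 − $969.19 = $111.46.
Break-even = $1,250.00 / $111.46 = 11.21 → 12 months.

12 months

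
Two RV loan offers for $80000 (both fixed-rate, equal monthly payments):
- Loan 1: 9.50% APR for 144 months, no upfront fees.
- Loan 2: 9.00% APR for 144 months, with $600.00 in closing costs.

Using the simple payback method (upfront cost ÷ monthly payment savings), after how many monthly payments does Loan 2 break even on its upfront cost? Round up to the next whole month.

Loan 1: at 9.50% the monthly rate is 0.0079167, so the payment is 80,000 × 0.0079167 / (1 − 1.0079167^−144) = $933.10.
Loan 2: at 9.00% the monthly rate is 0.0075000, so the payment is 80,000 × 0.0075000 / (1 − 1.0075000^−144) = $910.42.
Monthly savings = $933.10 − $910.42 = $22.68.
Break-even = $600.00 / $22.68 = 26.46 → 27 months.

27 months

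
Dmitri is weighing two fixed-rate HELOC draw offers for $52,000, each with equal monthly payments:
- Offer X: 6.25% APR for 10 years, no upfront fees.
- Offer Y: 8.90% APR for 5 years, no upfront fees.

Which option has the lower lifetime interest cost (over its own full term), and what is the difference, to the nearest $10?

Offer X: at 6.25% the monthly rate is 0.0052083, so the payment is 52,000 × 0.0052083 / (1 − 1.0052083^−120) = $583.86.
Total interest on Offer X = 120 × $583.86 − $52,000 = $18,063.20.
Offer Y: monthly rate = 8.9%/12 = 0.0074167; payment = 52,000 × 0.0074167 / (1 − (1+0.0074167)^−60) = $1,076.91.
Total interest on Offer Y = 60 × $1,076.91 − $52,000 = $12,614.60.
Offer Y is lower by $5,448.60.

Offer Y by $5,450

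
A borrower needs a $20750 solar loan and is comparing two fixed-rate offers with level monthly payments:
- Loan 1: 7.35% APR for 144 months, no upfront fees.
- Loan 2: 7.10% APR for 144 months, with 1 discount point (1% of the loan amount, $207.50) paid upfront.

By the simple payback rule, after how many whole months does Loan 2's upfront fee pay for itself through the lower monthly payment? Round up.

75 months

Loan 1: at 7.35% the monthly rate is 0.0061250, so the payment is 20,750 × 0.0061250 / (1 − 1.0061250^−144) = $217.28.
Loan 2: at 7.10% the monthly rate is 0.0059167, so the payment is 20,750 × 0.0059167 / (1 − 1.0059167^−144) = $214.50.
Monthly savings = $217.28 − $214.50 = $2.78.
Break-even = $207.50 / $2.78 = 74.64 → 75 months.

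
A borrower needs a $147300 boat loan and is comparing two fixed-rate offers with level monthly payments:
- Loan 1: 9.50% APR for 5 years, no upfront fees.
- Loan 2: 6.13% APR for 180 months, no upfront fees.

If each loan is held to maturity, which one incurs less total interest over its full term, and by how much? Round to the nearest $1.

Loan 1: monthly rate = 9.5%/12 = 0.0079167; payment = 147,300 × 0.0079167 / (1 − (1+0.0079167)^−60) = $3,093.57.
Total interest on Loan 1 = 60 × $3,093.57 − $147,300 = $38,314.20.
Loan 2: at 6.13% the monthly rate is 0.0051083, so the payment is 147,300 × 0.0051083 / (1 − 1.0051083^−180) = $1,253.37.
Total interest on Loan 2 = 180 × $1,253.37 − $147,300 = $78,306.60.
Loan 1 is lower by $39,992.40.

Loan 1 by $39,992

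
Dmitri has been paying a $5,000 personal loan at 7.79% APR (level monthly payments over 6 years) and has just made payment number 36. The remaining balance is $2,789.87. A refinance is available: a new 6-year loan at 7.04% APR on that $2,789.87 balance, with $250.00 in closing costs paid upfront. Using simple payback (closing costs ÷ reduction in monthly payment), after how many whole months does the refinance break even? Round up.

7 months

Current payment = 5,000 × 7.79%/12 / (1 − (1+0.0064917)^−72) = $87.15.
Refinanced payment = 2,789.87 × 0.0058667 / (1 − (1+0.0058667)^−72) = $47.62.
Monthly savings = $87.15 − $47.62 = $39.53.
Break-even = $250.00 / $39.53 = 6.32 → 7 months.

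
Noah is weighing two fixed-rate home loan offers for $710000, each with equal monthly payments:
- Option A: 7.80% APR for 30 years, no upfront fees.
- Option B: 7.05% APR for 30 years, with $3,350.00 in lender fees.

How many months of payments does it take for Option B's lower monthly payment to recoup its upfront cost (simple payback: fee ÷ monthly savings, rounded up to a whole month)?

Option A: at 7.80% the monthly rate is 0.0065000, so the payment is 710,000 × 0.0065000 / (1 − 1.0065000^−360) = $5,111.08.
Option B: at 7.05% the monthly rate is 0.0058750, so the payment is 710,000 × 0.0058750 / (1 − 1.0058750^−360) = $4,747.51.
Monthly savings = $5,111.08 − $4,747.51 = $363.57.
Break-even = $3,350.00 / $363.57 = 9.21 → 10 months.

10 months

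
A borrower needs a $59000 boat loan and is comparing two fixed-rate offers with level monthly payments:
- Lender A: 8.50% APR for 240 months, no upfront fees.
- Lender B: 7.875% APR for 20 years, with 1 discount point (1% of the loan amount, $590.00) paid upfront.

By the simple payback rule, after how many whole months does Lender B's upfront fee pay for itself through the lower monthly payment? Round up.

26 months

Lender A: monthly rate = 8.5%/12 = 0.0070833; payment = 59,000 × 0.0070833 / (1 − (1+0.0070833)^−240) = $512.02.
Lender B: monthly rate = 7.875%/12 = 0.0065625; payment = 59,000 × 0.0065625 / (1 − (1+0.0065625)^−240) = $488.92.
Monthly savings = $512.02 − $488.92 = $23.10.
Break-even = $590.00 / $23.10 = 25.54 → 26 months.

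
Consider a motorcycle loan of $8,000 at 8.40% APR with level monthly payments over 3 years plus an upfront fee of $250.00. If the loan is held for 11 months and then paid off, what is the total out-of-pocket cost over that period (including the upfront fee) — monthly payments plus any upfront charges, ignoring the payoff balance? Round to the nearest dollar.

$3,024

Monthly rate = 8.4%/12 = 0.0070000; payment = 8,000 × 0.0070000 / (1 − (1+0.0070000)^−36) = $252.17.
Total outlay = 11 × $252.17 + $250.00 = $3,023.87.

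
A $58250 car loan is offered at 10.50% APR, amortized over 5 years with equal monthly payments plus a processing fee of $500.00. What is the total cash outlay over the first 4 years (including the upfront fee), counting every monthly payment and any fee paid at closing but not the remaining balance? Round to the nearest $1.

At 10.50% the monthly rate is 0.0087500, so the payment is 58,250 × 0.0087500 / (1 − 1.0087500^−60) = $1,252.02.
Total outlay = 48 × $1,252.02 + $500.00 = $60,596.96.

$60,597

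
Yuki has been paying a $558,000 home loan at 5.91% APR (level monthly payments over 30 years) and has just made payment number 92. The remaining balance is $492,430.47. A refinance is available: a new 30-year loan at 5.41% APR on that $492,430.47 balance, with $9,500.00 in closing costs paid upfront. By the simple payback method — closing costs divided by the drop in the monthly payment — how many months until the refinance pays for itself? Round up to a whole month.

Current payment = 558,000 × 5.91%/12 / (1 − (1+0.0049250)^−360) = $3,313.27.
Refinanced payment = 492,430.47 × 0.0045083 / (1 − (1+0.0045083)^−360) = $2,768.22.
Monthly savings = $3,313.27 − $2,768.22 = $545.05.
Break-even = $9,500.00 / $545.05 = 17.43 → 18 months.

18 months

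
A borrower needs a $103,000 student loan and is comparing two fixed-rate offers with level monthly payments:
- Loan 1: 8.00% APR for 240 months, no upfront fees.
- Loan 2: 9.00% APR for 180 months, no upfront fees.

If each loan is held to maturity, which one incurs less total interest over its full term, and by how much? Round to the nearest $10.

Loan 2 by $18,720

Loan 1: monthly rate = 8%/12 = 0.0066667; payment = 103,000 × 0.0066667 / (1 − (1+0.0066667)^−240) = $861.53.
Total interest on Loan 1 = 240 × $861.53 − $103,000 = $103,767.20.
Loan 2: monthly rate = 9%/12 = 0.0075000; payment = 103,000 × 0.0075000 / (1 − (1+0.0075000)^−180) = $1,044.69.
Total interest on Loan 2 = 180 × $1,044.69 − $103,000 = $85,044.20.
Loan 2 is lower by $18,723.00.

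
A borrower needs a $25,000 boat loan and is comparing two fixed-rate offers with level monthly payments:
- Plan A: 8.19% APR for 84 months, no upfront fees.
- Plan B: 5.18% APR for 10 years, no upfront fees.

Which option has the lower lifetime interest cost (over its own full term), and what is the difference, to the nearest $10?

Plan A: at 8.19% the monthly rate is 0.0068250, so the payment is 25,000 × 0.0068250 / (1 − 1.0068250^−84) = $392.03.
Total interest on Plan A = 84 × $392.03 − $25,000 = $7,930.52.
Plan B: monthly rate = 5.18%/12 = 0.0043167; payment = 25,000 × 0.0043167 / (1 − (1+0.0043167)^−120) = $267.37.
Total interest on Plan B = 120 × $267.37 − $25,000 = $7,084.40.
Plan B is lower by $846.12.

Plan B by $850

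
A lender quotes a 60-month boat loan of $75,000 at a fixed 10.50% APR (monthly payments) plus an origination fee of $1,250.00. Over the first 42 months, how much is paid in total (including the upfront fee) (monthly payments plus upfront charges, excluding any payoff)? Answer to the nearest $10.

Monthly rate = 10.5%/12 = 0.0087500; payment = 75,000 × 0.0087500 / (1 − (1+0.0087500)^−60) = $1,612.04.
Total outlay = 42 × $1,612.04 + $1,250.00 = $68,955.68.

$68,960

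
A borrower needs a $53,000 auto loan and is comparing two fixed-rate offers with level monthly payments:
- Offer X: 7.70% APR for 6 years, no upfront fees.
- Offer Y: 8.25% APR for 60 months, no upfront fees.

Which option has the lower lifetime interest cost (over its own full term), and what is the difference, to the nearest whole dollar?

Offer Y by $1,489

Offer X: at 7.70% the monthly rate is 0.0064167, so the payment is 53,000 × 0.0064167 / (1 − 1.0064167^−72) = $921.52.
Total interest on Offer X = 72 × $921.52 − $53,000 = $13,349.44.
Offer Y: at 8.25% the monthly rate is 0.0068750, so the payment is 53,000 × 0.0068750 / (1 − 1.0068750^−60) = $1,081.00.
Total interest on Offer Y = 60 × $1,081.00 − $53,000 = $11,860.00.
Offer Y is lower by $1,489.44.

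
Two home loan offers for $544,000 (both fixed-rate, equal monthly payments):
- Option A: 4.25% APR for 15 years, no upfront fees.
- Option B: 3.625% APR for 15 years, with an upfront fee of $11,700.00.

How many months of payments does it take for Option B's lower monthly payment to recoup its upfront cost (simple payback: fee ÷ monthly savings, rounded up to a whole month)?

Option A: at 4.25% the monthly rate is 0.0035417, so the payment is 544,000 × 0.0035417 / (1 − 1.0035417^−180) = $4,092.39.
Option B: at 3.625% the monthly rate is 0.0030208, so the payment is 544,000 × 0.0030208 / (1 − 1.0030208^−180) = $3,922.44.
Monthly savings = $4,092.39 − $3,922.44 = $169.95.
Break-even = $11,700.00 / $169.95 = 68.84 → 69 months.

69 months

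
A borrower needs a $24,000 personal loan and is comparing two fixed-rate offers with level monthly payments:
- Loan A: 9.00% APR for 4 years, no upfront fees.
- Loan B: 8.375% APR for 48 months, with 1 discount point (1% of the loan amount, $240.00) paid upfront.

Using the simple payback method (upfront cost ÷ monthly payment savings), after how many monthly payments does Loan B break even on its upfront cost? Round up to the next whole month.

Loan A: monthly rate = 9%/12 = 0.0075000; payment = 24,000 × 0.0075000 / (1 − (1+0.0075000)^−48) = $597.24.
Loan B: at 8.375% the monthly rate is 0.0069792, so the payment is 24,000 × 0.0069792 / (1 − 1.0069792^−48) = $590.14.
Monthly savings = $597.24 − $590.14 = $7.10.
Break-even = $240.00 / $7.10 = 33.80 → 34 months.

34 months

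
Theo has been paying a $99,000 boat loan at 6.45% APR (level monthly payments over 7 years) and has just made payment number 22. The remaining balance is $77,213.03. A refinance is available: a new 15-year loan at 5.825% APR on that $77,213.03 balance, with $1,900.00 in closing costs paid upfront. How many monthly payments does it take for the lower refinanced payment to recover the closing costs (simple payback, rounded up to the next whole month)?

Current payment = 99,000 × 6.45%/12 / (1 − (1+0.0053750)^−84) = $1,467.70.
Refinanced payment = 77,213.03 × 0.0048542 / (1 − (1+0.0048542)^−180) = $644.29.
Monthly savings = $1,467.70 − $644.29 = $823.41.
Break-even = $1,900.00 / $823.41 = 2.31 → 3 months.

3 months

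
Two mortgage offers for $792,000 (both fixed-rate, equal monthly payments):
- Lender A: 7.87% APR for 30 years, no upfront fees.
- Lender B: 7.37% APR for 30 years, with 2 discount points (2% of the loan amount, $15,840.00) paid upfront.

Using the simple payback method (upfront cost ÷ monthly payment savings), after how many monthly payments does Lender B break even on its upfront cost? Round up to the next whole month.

Lender A: at 7.87% the monthly rate is 0.0065583, so the payment is 792,000 × 0.0065583 / (1 − 1.0065583^−360) = $5,739.80.
Lender B: at 7.37% the monthly rate is 0.0061417, so the payment is 792,000 × 0.0061417 / (1 − 1.0061417^−360) = $5,467.45.
Monthly savings = $5,739.80 − $5,467.45 = $272.35.
Break-even = $15,840.00 / $272.35 = 58.16 → 59 months.

59 months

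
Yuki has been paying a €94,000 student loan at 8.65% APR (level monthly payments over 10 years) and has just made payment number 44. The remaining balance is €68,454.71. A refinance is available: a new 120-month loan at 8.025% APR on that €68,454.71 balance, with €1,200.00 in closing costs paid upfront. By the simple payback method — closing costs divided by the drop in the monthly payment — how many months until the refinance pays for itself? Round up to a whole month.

Current payment = 94,000 × 8.65%/12 / (1 − (1+0.0072083)^−120) = €1,173.02.
Refinanced payment = 68,454.71 × 0.0066875 / (1 − (1+0.0066875)^−120) = €831.45.
Monthly savings = €1,173.02 − €831.45 = €341.57.
Break-even = €1,200.00 / €341.57 = 3.51 → 4 months.

4 months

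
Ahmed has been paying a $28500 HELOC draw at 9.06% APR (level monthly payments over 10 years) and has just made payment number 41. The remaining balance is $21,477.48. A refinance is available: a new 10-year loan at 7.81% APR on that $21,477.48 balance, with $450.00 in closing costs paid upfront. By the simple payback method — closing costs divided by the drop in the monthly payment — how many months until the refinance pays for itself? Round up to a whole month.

5 months

Current payment = 28,500 × 9.06%/12 / (1 − (1+0.0075500)^−120) = $361.95.
Refinanced payment = 21,477.48 × 0.0065083 / (1 − (1+0.0065083)^−120) = $258.43.
Monthly savings = $361.95 − $258.43 = $103.52.
Break-even = $450.00 / $103.52 = 4.35 → 5 months.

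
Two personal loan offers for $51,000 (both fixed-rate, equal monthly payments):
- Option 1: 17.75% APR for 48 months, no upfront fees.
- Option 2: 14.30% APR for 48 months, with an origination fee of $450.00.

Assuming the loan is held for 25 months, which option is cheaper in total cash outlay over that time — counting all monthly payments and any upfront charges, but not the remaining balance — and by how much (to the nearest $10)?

Option 1: at 17.75% the monthly rate is 0.0147917, so the payment is 51,000 × 0.0147917 / (1 − 1.0147917^−48) = $1,491.47.
Option 2: monthly rate = 14.3%/12 = 0.0119167; payment = 51,000 × 0.0119167 / (1 − (1+0.0119167)^−48) = $1,401.34.
Over 25 months: Option 1 costs 25 × $1,491.47 = $37,286.75; Option 2 costs 25 × $1,401.34 + $450.00 = $35,483.50.
Option 2 is cheaper by $37,286.75 − $35,483.50 = $1,803.25.

Option 2 by $1,800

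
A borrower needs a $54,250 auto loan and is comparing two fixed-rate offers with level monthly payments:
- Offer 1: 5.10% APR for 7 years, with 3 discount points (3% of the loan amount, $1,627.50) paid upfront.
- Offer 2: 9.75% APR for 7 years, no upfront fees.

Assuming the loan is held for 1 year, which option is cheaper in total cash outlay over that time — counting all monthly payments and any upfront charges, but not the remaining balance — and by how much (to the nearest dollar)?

Offer 1: at 5.10% the monthly rate is 0.0042500, so the payment is 54,250 × 0.0042500 / (1 − 1.0042500^−84) = $769.32.
Offer 2: at 9.75% the monthly rate is 0.0081250, so the payment is 54,250 × 0.0081250 / (1 − 1.0081250^−84) = $893.62.
Over 12 months: Offer 1 costs 12 × $769.32 + $1,627.50 = $10,859.34; Offer 2 costs 12 × $893.62 = $10,723.44.
Offer 2 is cheaper by $10,859.34 − $10,723.44 = $135.90.

Offer 2 by $136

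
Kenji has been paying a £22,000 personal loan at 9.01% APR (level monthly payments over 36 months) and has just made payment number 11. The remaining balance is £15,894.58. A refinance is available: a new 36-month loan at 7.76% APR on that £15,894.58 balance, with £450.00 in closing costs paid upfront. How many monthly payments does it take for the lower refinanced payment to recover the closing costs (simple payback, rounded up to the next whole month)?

Current payment = 22,000 × 9.01%/12 / (1 − (1+0.0075083)^−36) = £699.70.
Refinanced payment = 15,894.58 × 0.0064667 / (1 − (1+0.0064667)^−36) = £496.32.
Monthly savings = £699.70 − £496.32 = £203.38.
Break-even = £450.00 / £203.38 = 2.21 → 3 months.

3 months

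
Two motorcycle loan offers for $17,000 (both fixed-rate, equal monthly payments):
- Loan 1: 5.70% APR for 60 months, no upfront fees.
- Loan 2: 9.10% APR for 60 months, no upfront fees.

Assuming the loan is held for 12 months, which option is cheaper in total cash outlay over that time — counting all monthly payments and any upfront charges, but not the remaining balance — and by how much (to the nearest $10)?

Loan 1: monthly rate = 5.7%/12 = 0.0047500; payment = 17,000 × 0.0047500 / (1 − (1+0.0047500)^−60) = $326.29.
Loan 2: monthly rate = 9.1%/12 = 0.0075833; payment = 17,000 × 0.0075833 / (1 − (1+0.0075833)^−60) = $353.72.
Over 12 months: Loan 1 costs 12 × $326.29 = $3,915.48; Loan 2 costs 12 × $353.72 = $4,244.64.
Loan 1 is cheaper by $4,244.64 − $3,915.48 = $329.16.

Loan 1 by $330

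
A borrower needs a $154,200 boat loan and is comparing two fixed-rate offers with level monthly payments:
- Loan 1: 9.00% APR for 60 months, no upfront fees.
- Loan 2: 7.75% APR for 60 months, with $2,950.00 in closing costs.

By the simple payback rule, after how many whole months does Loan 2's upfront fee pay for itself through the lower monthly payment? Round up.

32 months

Loan 1: monthly rate = 9%/12 = 0.0075000; payment = 154,200 × 0.0075000 / (1 − (1+0.0075000)^−60) = $3,200.94.
Loan 2: monthly rate = 7.75%/12 = 0.0064583; payment = 154,200 × 0.0064583 / (1 − (1+0.0064583)^−60) = $3,108.20.
Monthly savings = $3,200.94 − $3,108.20 = $92.74.
Break-even = $2,950.00 / $92.74 = 31.81 → 32 months.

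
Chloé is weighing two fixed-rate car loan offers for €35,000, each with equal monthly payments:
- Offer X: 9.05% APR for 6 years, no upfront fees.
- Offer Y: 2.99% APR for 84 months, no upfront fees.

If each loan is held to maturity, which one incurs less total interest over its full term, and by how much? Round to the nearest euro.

Offer Y by €6,653

Offer X: at 9.05% the monthly rate is 0.0075417, so the payment is 35,000 × 0.0075417 / (1 − 1.0075417^−72) = €631.76.
Total interest on Offer X = 72 × €631.76 − €35,000 = €10,486.72.
Offer Y: at 2.99% the monthly rate is 0.0024917, so the payment is 35,000 × 0.0024917 / (1 − 1.0024917^−84) = €462.31.
Total interest on Offer Y = 84 × €462.31 − €35,000 = €3,834.04.
Offer Y is lower by €6,652.68.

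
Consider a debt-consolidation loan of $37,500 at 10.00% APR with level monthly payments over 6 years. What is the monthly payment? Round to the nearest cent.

Monthly rate = 10%/12 = 0.0083333; payment = 37,500 × 0.0083333 / (1 − (1+0.0083333)^−72) = $694.72.

$694.72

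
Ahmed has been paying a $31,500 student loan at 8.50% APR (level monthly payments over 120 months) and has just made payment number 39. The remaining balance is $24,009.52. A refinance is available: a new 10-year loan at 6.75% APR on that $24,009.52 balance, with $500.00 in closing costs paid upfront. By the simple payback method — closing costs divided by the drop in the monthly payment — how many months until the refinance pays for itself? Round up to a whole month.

Current payment = 31,500 × 8.5%/12 / (1 − (1+0.0070833)^−120) = $390.55.
Refinanced payment = 24,009.52 × 0.0056250 / (1 − (1+0.0056250)^−120) = $275.69.
Monthly savings = $390.55 − $275.69 = $114.86.
Break-even = $500.00 / $114.86 = 4.35 → 5 months.

5 months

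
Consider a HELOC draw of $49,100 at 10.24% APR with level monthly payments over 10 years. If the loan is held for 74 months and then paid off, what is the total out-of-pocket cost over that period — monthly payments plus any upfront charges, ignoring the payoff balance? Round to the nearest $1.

At 10.24% the monthly rate is 0.0085333, so the payment is 49,100 × 0.0085333 / (1 − 1.0085333^−120) = $655.40.
Total outlay = 74 × $655.40 = $48,499.60.

$48,500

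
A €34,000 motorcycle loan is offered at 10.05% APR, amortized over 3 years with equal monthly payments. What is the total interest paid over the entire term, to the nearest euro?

€5,524

At 10.05% the monthly rate is 0.0083750, so the payment is 34,000 × 0.0083750 / (1 − 1.0083750^−36) = €1,097.88.
Total paid = 36 × €1,097.88 = €39,523.68; interest = €39,523.68 − €34,000 = €5,523.68.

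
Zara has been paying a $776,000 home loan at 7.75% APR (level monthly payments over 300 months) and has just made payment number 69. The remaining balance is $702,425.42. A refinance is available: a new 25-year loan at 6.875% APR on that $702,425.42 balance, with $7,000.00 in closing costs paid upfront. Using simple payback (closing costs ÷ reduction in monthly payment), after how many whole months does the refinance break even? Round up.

Current payment = 776,000 × 7.75%/12 / (1 − (1+0.0064583)^−300) = $5,861.35.
Refinanced payment = 702,425.42 × 0.0057292 / (1 − (1+0.0057292)^−300) = $4,908.73.
Monthly savings = $5,861.35 − $4,908.73 = $952.62.
Break-even = $7,000.00 / $952.62 = 7.35 → 8 months.

8 months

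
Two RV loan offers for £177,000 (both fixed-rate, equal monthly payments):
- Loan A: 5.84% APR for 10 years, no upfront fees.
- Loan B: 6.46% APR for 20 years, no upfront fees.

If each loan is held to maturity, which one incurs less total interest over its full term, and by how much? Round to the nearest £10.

Loan A by £81,620

Loan A: monthly rate = 5.84%/12 = 0.0048667; payment = 177,000 × 0.0048667 / (1 − (1+0.0048667)^−120) = £1,950.87.
Total interest on Loan A = 120 × £1,950.87 − £177,000 = £57,104.40.
Loan B: at 6.46% the monthly rate is 0.0053833, so the payment is 177,000 × 0.0053833 / (1 − 1.0053833^−240) = £1,315.50.
Total interest on Loan B = 240 × £1,315.50 − £177,000 = £138,720.00.
Loan A is lower by £81,615.60.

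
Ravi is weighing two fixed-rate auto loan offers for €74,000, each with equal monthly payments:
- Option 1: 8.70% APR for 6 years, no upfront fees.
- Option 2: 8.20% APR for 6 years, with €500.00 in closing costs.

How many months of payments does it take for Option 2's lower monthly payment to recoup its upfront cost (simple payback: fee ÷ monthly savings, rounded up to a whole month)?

Option 1: monthly rate = 8.7%/12 = 0.0072500; payment = 74,000 × 0.0072500 / (1 − (1+0.0072500)^−72) = €1,322.90.
Option 2: monthly rate = 8.2%/12 = 0.0068333; payment = 74,000 × 0.0068333 / (1 − (1+0.0068333)^−72) = €1,304.70.
Monthly savings = €1,322.90 − €1,304.70 = €18.20.
Break-even = €500.00 / €18.20 = 27.47 → 28 months.

28 months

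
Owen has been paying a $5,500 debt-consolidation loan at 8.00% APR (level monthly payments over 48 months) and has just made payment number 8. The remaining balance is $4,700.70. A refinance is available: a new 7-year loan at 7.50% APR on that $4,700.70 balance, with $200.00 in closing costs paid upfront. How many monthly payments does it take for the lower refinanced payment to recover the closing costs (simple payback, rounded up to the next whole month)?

4 months

Current payment = 5,500 × 8%/12 / (1 − (1+0.0066667)^−48) = $134.27.
Refinanced payment = 4,700.70 × 0.0062500 / (1 − (1+0.0062500)^−84) = $72.10.
Monthly savings = $134.27 − $72.10 = $62.17.
Break-even = $200.00 / $62.17 = 3.22 → 4 months.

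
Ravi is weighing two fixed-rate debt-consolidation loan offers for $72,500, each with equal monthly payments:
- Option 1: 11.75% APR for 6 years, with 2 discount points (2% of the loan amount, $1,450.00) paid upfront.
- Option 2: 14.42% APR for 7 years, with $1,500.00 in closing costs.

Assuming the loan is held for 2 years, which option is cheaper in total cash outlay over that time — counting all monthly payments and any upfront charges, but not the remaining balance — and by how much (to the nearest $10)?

Option 1: monthly rate = 11.75%/12 = 0.0097917; payment = 72,500 × 0.0097917 / (1 − (1+0.0097917)^−72) = $1,407.98.
Option 2: monthly rate = 14.42%/12 = 0.0120167; payment = 72,500 × 0.0120167 / (1 − (1+0.0120167)^−84) = $1,375.53.
Over 24 months: Option 1 costs 24 × $1,407.98 + $1,450.00 = $35,241.52; Option 2 costs 24 × $1,375.53 + $1,500.00 = $34,512.72.
Option 2 is cheaper by $35,241.52 − $34,512.72 = $728.80.

Option 2 by $730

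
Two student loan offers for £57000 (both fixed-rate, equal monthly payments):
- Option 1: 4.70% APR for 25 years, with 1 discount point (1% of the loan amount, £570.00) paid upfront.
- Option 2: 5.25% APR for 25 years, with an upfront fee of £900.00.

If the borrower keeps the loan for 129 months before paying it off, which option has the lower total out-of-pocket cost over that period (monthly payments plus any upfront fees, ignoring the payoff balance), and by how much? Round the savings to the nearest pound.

Option 1 by £2,683

Option 1: monthly rate = 4.7%/12 = 0.0039167; payment = 57,000 × 0.0039167 / (1 − (1+0.0039167)^−300) = £323.33.
Option 2: monthly rate = 5.25%/12 = 0.0043750; payment = 57,000 × 0.0043750 / (1 − (1+0.0043750)^−300) = £341.57.
Over 129 months: Option 1 costs 129 × £323.33 + £570.00 = £42,279.57; Option 2 costs 129 × £341.57 + £900.00 = £44,962.53.
Option 1 is cheaper by £44,962.53 − £42,279.57 = £2,682.96.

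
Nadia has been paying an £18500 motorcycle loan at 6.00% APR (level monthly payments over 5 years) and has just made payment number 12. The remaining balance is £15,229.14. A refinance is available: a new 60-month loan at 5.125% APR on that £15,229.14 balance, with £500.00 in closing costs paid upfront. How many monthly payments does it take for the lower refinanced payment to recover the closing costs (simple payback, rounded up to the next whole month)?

8 months

Current payment = 18,500 × 6%/12 / (1 − (1+0.0050000)^−60) = £357.66.
Refinanced payment = 15,229.14 × 0.0042708 / (1 − (1+0.0042708)^−60) = £288.27.
Monthly savings = £357.66 − £288.27 = £69.39.
Break-even = £500.00 / £69.39 = 7.21 → 8 months.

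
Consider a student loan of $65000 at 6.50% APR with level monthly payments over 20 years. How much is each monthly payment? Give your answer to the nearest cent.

$484.62

Monthly rate = 6.5%/12 = 0.0054167; payment = 65,000 × 0.0054167 / (1 − (1+0.0054167)^−240) = $484.62.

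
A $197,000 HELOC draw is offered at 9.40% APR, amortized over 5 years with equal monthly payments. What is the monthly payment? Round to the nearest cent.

Monthly rate = 9.4%/12 = 0.0078333; payment = 197,000 × 0.0078333 / (1 − (1+0.0078333)^−60) = $4,127.75.

$4,127.75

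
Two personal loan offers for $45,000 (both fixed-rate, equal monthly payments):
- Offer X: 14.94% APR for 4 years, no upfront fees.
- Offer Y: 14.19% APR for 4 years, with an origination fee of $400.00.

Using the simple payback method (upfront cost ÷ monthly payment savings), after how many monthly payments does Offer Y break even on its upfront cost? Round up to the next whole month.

24 months

Offer X: at 14.94% the monthly rate is 0.0124500, so the payment is 45,000 × 0.0124500 / (1 − 1.0124500^−48) = $1,251.02.
Offer Y: at 14.19% the monthly rate is 0.0118250, so the payment is 45,000 × 0.0118250 / (1 − 1.0118250^−48) = $1,233.98.
Monthly savings = $1,251.02 − $1,233.98 = $17.04.
Break-even = $400.00 / $17.04 = 23.47 → 24 months.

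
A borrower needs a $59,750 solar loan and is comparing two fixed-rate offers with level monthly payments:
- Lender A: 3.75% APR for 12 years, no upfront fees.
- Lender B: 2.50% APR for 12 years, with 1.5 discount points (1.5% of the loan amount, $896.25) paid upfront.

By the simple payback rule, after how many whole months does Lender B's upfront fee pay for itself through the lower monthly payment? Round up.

Lender A: at 3.75% the monthly rate is 0.0031250, so the payment is 59,750 × 0.0031250 / (1 − 1.0031250^−144) = $515.91.
Lender B: at 2.50% the monthly rate is 0.0020833, so the payment is 59,750 × 0.0020833 / (1 − 1.0020833^−144) = $480.71.
Monthly savings = $515.91 − $480.71 = $35.20.
Break-even = $896.25 / $35.20 = 25.46 → 26 months.

26 months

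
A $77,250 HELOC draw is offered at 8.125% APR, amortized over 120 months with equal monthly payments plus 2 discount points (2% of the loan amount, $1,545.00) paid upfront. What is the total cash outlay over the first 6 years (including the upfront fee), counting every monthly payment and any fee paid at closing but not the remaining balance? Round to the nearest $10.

$69,400

At 8.125% the monthly rate is 0.0067708, so the payment is 77,250 × 0.0067708 / (1 − 1.0067708^−120) = $942.37.
Total outlay = 72 × $942.37 + $1,545.00 = $69,395.64.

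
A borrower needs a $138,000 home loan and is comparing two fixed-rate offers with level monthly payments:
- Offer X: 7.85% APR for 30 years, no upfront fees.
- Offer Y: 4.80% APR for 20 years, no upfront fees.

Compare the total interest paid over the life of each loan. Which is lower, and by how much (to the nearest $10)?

Offer Y by $144,420

Offer X: monthly rate = 7.85%/12 = 0.0065417; payment = 138,000 × 0.0065417 / (1 − (1+0.0065417)^−360) = $998.20.
Total interest on Offer X = 360 × $998.20 − $138,000 = $221,352.00.
Offer Y: at 4.80% the monthly rate is 0.0040000, so the payment is 138,000 × 0.0040000 / (1 − 1.0040000^−240) = $895.56.
Total interest on Offer Y = 240 × $895.56 − $138,000 = $76,934.40.
Offer Y is lower by $144,417.60.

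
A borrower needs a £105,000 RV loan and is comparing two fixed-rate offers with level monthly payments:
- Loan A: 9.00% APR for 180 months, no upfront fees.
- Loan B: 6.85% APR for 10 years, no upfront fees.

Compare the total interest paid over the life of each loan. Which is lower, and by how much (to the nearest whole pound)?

Loan A: at 9.00% the monthly rate is 0.0075000, so the payment is 105,000 × 0.0075000 / (1 − 1.0075000^−180) = £1,064.98.
Total interest on Loan A = 180 × £1,064.98 − £105,000 = £86,696.40.
Loan B: at 6.85% the monthly rate is 0.0057083, so the payment is 105,000 × 0.0057083 / (1 − 1.0057083^−120) = £1,211.04.
Total interest on Loan B = 120 × £1,211.04 − £105,000 = £40,324.80.
Loan B is lower by £46,371.60.

Loan B by £46,372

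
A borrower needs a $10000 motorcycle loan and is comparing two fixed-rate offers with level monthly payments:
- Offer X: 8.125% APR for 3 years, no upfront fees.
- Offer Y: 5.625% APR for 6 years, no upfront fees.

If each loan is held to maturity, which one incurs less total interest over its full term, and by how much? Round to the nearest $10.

Offer X by $500

Offer X: monthly rate = 8.125%/12 = 0.0067708; payment = 10,000 × 0.0067708 / (1 − (1+0.0067708)^−36) = $313.94.
Total interest on Offer X = 36 × $313.94 − $10,000 = $1,301.84.
Offer Y: at 5.625% the monthly rate is 0.0046875, so the payment is 10,000 × 0.0046875 / (1 − 1.0046875^−72) = $163.96.
Total interest on Offer Y = 72 × $163.96 − $10,000 = $1,805.12.
Offer X is lower by $503.28.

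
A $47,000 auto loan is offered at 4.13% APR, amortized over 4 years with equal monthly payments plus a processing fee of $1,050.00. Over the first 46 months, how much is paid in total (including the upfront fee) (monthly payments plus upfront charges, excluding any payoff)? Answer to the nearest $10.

At 4.13% the monthly rate is 0.0034417, so the payment is 47,000 × 0.0034417 / (1 − 1.0034417^−48) = $1,063.95.
Total outlay = 46 × $1,063.95 + $1,050.00 = $49,991.70.

$49,990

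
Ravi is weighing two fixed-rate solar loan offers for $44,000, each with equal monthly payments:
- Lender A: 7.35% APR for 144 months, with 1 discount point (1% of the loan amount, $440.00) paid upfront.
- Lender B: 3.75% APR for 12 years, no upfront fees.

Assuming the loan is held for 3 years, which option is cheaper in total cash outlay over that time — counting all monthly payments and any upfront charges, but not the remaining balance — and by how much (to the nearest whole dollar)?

Lender A: monthly rate = 7.35%/12 = 0.0061250; payment = 44,000 × 0.0061250 / (1 − (1+0.0061250)^−144) = $460.74.
Lender B: monthly rate = 3.75%/12 = 0.0031250; payment = 44,000 × 0.0031250 / (1 − (1+0.0031250)^−144) = $379.91.
Over 36 months: Lender A costs 36 × $460.74 + $440.00 = $17,026.64; Lender B costs 36 × $379.91 = $13,676.76.
Lender B is cheaper by $17,026.64 − $13,676.76 = $3,349.88.

Lender B by $3,350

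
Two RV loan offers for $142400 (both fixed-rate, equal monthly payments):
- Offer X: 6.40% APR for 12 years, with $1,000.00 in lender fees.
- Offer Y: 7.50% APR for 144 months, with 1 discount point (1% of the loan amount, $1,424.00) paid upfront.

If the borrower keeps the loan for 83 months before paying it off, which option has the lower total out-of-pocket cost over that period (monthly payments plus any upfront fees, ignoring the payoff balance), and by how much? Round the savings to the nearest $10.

Offer X: monthly rate = 6.4%/12 = 0.0053333; payment = 142,400 × 0.0053333 / (1 − (1+0.0053333)^−144) = $1,419.27.
Offer Y: at 7.50% the monthly rate is 0.0062500, so the payment is 142,400 × 0.0062500 / (1 − 1.0062500^−144) = $1,502.64.
Over 83 months: Offer X costs 83 × $1,419.27 + $1,000.00 = $118,799.41; Offer Y costs 83 × $1,502.64 + $1,424.00 = $126,143.12.
Offer X is cheaper by $126,143.12 − $118,799.41 = $7,343.71.

Offer X by $7,340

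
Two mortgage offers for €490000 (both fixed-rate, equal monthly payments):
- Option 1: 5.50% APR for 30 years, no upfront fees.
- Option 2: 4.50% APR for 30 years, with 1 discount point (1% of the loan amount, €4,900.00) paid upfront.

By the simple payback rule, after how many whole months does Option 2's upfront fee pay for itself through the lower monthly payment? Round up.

17 months

Option 1: at 5.50% the monthly rate is 0.0045833, so the payment is 490,000 × 0.0045833 / (1 − 1.0045833^−360) = €2,782.17.
Option 2: monthly rate = 4.5%/12 = 0.0037500; payment = 490,000 × 0.0037500 / (1 − (1+0.0037500)^−360) = €2,482.76.
Monthly savings = €2,782.17 − €2,482.76 = €299.41.
Break-even = €4,900.00 / €299.41 = 16.37 → 17 months.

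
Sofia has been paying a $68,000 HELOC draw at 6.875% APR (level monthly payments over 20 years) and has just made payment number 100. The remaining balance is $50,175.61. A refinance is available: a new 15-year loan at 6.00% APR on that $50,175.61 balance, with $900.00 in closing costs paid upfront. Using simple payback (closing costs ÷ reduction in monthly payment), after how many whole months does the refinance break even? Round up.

10 months

Current payment = 68,000 × 6.875%/12 / (1 − (1+0.0057292)^−240) = $522.11.
Refinanced payment = 50,175.61 × 0.0050000 / (1 − (1+0.0050000)^−180) = $423.41.
Monthly savings = $522.11 − $423.41 = $98.70.
Break-even = $900.00 / $98.70 = 9.12 → 10 months.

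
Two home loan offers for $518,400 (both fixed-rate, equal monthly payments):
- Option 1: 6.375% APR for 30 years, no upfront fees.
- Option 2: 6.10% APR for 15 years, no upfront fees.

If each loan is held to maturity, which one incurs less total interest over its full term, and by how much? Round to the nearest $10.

Option 1: at 6.375% the monthly rate is 0.0053125, so the payment is 518,400 × 0.0053125 / (1 − 1.0053125^−360) = $3,234.14.
Total interest on Option 1 = 360 × $3,234.14 − $518,400 = $645,890.40.
Option 2: at 6.10% the monthly rate is 0.0050833, so the payment is 518,400 × 0.0050833 / (1 − 1.0050833^−180) = $4,402.61.
Total interest on Option 2 = 180 × $4,402.61 − $518,400 = $274,069.80.
Option 2 is lower by $371,820.60.

Option 2 by $371,820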